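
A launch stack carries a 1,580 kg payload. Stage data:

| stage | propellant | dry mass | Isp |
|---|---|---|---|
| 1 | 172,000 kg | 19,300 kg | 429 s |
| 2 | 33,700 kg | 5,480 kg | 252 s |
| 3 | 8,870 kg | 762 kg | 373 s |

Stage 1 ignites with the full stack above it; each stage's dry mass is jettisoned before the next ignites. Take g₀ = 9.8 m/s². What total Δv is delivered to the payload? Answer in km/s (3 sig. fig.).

Δv ≈ 13.7 km/s

Ignition mass of stage 1 = 172,000+19,300 + 33,700+5,480 + 8,870+762 + 1,580 = 241,692 kg.
Stage 1: m₀ = 241,692 kg, m_f = 241,692 − 172,000 = 69,692 kg; Δv = 429×9.8×ln(3.468) = 4204.2×1.2436 ≈ 5228 m/s.
Stage 2: m₀ = 50,392 kg, m_f = 50,392 − 33,700 = 16,692 kg; Δv = 252×9.8×ln(3.019) = 2469.6×1.1049 ≈ 2729 m/s.
Stage 3: m₀ = 11,212 kg, m_f = 11,212 − 8,870 = 2,342 kg; Δv = 373×9.8×ln(4.787) = 3655.4×1.5660 ≈ 5724 m/s.
Total Δv = 5228 + 2729 + 5724 = 13681 m/s.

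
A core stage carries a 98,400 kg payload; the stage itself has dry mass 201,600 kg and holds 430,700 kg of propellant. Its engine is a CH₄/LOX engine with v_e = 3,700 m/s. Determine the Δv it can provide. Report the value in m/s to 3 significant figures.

m₀ = payload + dry + propellant = 98,400 + 201,600 + 430,700 = 730,700 kg.
m_f = payload + dry = 98,400 + 201,600 = 300,000 kg.
From the ideal rocket equation, Δv = v_e · ln(m₀/m_f) = 3700.0 × ln(2.436) = 3700.0 × 0.8902 ≈ 3293.8 m/s.

Δv ≈ 3290 m/s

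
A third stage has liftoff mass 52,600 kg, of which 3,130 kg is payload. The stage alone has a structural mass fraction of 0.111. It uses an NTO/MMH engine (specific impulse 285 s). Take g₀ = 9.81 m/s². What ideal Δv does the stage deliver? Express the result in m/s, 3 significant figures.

Stage wet mass = m₀ − payload = 52,600 − 3,130 = 49,470 kg.
Stage dry mass = ε × stage wet mass = 0.111 × 49,470 = 5,491.17 kg.
Burnout mass m_f = stage dry + payload = 5,491.17 + 3,130 = 8,621.17 kg.
v_e = Isp · g₀ = 285 × 9.81 = 2795.9 m/s.
By the Tsiolkovsky rocket equation, Δv = v_e · ln(52,600/8,621.17) = 2795.9 × ln(6.101) = 2795.9 × 1.8085 ≈ 5056 m/s.

Δv ≈ 5060 m/s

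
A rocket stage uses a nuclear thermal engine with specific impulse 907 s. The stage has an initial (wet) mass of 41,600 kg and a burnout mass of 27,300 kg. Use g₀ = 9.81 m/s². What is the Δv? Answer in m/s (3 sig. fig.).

Δv ≈ 3750 m/s

v_e = Isp · g₀ = 907 × 9.81 = 8897.7 m/s.
Using Δv = v_e ln(m₀/m_f): Δv = v_e · ln(m₀/m_f) = 8897.7 × ln(1.524) = 8897.7 × 0.4212 ≈ 3747.8 m/s.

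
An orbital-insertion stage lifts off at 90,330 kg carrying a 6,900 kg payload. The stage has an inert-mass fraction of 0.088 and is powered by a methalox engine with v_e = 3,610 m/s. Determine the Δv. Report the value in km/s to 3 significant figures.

Δv ≈ 6.67 km/s

Stage wet mass = m₀ − payload = 90,330 − 6,900 = 83,430 kg.
Stage dry mass = ε × stage wet mass = 0.088 × 83,430 = 7,341.84 kg.
Burnout mass m_f = stage dry + payload = 7,341.84 + 6,900 = 14,241.84 kg.
Δv = v_e · ln(90,330/14,241.84) = 3610.0 × ln(6.343) = 3610.0 × 1.8473 ≈ 6669 m/s.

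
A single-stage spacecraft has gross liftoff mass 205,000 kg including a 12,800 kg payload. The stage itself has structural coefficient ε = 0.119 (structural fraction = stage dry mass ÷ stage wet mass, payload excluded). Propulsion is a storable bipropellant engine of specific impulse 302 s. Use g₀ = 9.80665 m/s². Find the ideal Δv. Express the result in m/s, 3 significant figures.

Δv ≈ 5180 m/s

Stage wet mass = m₀ − payload = 205,000 − 12,800 = 192,200 kg.
Stage dry mass = ε × stage wet mass = 0.119 × 192,200 = 22,871.8 kg.
Burnout mass m_f = stage dry + payload = 22,871.8 + 12,800 = 35,671.8 kg.
v_e = Isp · g₀ = 302 × 9.80665 = 2961.6 m/s.
Using Δv = v_e ln(m₀/m_f): Δv = v_e · ln(205,000/35,671.8) = 2961.6 × ln(5.747) = 2961.6 × 1.7486 ≈ 5179 m/s.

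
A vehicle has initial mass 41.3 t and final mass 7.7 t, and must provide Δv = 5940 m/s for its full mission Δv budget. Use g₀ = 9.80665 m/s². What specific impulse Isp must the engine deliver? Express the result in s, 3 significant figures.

Isp ≈ 361 s

ln(m₀/m_f) = ln(41300/7700) = ln(5.364) = 1.6796.
v_e = Δv / ln(m₀/m_f) = 5940 / 1.6796 = 3536.5 m/s.
Isp = v_e / g₀ = 3536.5 / 9.80665 = 360.6 s.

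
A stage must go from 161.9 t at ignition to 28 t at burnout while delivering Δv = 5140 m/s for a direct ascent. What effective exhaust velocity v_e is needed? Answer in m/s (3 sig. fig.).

v_e ≈ 2930 m/s

ln(m₀/m_f) = ln(161900/28000) = ln(5.782) = 1.7548.
Using Δv = v_e ln(m₀/m_f): v_e = Δv / ln(m₀/m_f) = 5140 / 1.7548 = 2929.2 m/s.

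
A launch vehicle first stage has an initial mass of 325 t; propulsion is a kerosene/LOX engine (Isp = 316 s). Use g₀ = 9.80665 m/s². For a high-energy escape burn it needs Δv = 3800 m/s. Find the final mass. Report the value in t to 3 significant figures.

v_e = Isp · g₀ = 316 × 9.80665 = 3098.9 m/s.
From the ideal rocket equation, m₀/m_f = exp(Δv / v_e) = exp(3800 / 3098.9) = exp(1.2262) = 3.4084.
m_f = m₀ / 3.4084 = 325 / 3.4084 = 95.3527 t.

final mass ≈ 95.4 t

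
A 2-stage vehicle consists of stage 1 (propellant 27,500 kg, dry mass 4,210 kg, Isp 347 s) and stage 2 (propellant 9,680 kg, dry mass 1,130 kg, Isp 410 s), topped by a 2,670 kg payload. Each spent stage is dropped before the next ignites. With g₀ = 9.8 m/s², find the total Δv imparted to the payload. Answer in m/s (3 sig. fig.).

Δv ≈ 8280 m/s

Ignition mass of stage 1 = 27,500+4,210 + 9,680+1,130 + 2,670 = 45,190 kg.
Stage 1: m₀ = 45,190 kg, m_f = 45,190 − 27,500 = 17,690 kg; Δv = 347×9.8×ln(2.555) = 3400.6×0.9379 ≈ 3189 m/s.
Stage 2: m₀ = 13,480 kg, m_f = 13,480 − 9,680 = 3,800 kg; Δv = 410×9.8×ln(3.547) = 4018.0×1.2662 ≈ 5088 m/s.
Total Δv = 3189 + 5088 = 8277 m/s.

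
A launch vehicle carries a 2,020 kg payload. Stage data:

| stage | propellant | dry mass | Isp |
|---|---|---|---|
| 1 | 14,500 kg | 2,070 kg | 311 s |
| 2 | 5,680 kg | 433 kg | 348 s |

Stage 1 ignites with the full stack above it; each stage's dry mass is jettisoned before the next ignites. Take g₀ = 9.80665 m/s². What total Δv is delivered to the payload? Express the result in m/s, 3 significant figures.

Δv ≈ 6790 m/s

Ignition mass of stage 1 = 14,500+2,070 + 5,680+433 + 2,020 = 24,703 kg.
Stage 1: m₀ = 24,703 kg, m_f = 24,703 − 14,500 = 10,203 kg; Δv = 311×9.80665×ln(2.421) = 3049.9×0.8842 ≈ 2697 m/s.
Stage 2: m₀ = 8,133 kg, m_f = 8,133 − 5,680 = 2,453 kg; Δv = 348×9.80665×ln(3.316) = 3412.7×1.1986 ≈ 4091 m/s.
Total Δv = 2697 + 4091 = 6788 m/s.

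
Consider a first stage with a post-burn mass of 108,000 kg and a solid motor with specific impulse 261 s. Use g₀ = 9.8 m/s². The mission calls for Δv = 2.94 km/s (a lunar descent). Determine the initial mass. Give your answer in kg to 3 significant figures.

v_e = Isp · g₀ = 261 × 9.8 = 2557.8 m/s.
From the ideal rocket equation, m₀/m_f = exp(Δv / v_e) = exp(2940 / 2557.8) = exp(1.1494) = 3.1564.
m₀ = m_f × 3.1564 = 108,000 × 3.1564 = 340,891 kg.

initial mass ≈ 341000 kg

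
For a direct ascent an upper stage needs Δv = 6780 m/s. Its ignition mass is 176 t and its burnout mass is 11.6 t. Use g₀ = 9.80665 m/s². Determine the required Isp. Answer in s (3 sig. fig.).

Isp ≈ 254 s

ln(m₀/m_f) = ln(176000/11600) = ln(15.17) = 2.7195.
v_e = Δv / ln(m₀/m_f) = 6780 / 2.7195 = 2493.1 m/s.
Isp = v_e / g₀ = 2493.1 / 9.80665 = 254.2 s.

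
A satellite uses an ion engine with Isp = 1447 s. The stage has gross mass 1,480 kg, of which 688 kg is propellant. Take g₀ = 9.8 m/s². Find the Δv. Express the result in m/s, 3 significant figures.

v_e = Isp · g₀ = 1447 × 9.8 = 14180.6 m/s.
m_f = m₀ − m_prop = 1,480 − 688 = 792 kg.
By the Tsiolkovsky rocket equation, Δv = v_e · ln(m₀/m_f) = 14180.6 × ln(1.869) = 14180.6 × 0.6252 ≈ 8866.2 m/s.

Δv ≈ 8870 m/s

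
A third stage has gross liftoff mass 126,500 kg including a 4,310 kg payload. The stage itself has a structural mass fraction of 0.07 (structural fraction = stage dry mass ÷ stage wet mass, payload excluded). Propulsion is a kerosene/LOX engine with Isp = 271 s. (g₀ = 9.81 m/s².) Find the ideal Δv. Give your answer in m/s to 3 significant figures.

Δv ≈ 6080 m/s

Stage wet mass = m₀ − payload = 126,500 − 4,310 = 122,190 kg.
Stage dry mass = ε × stage wet mass = 0.07 × 122,190 = 8,553.3 kg.
Burnout mass m_f = stage dry + payload = 8,553.3 + 4,310 = 12,863.3 kg.
v_e = Isp · g₀ = 271 × 9.81 = 2658.5 m/s.
Δv = v_e · ln(126,500/12,863.3) = 2658.5 × ln(9.834) = 2658.5 × 2.2859 ≈ 6077 m/s.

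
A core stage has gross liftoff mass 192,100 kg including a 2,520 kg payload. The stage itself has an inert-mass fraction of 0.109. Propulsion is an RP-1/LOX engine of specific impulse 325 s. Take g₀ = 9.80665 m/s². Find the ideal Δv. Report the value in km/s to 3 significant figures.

Δv ≈ 6.74 km/s

Stage wet mass = m₀ − payload = 192,100 − 2,520 = 189,580 kg.
Stage dry mass = ε × stage wet mass = 0.109 × 189,580 = 20,664.2 kg.
Burnout mass m_f = stage dry + payload = 20,664.2 + 2,520 = 23,184.2 kg.
v_e = Isp · g₀ = 325 × 9.80665 = 3187.2 m/s.
Δv = v_e · ln(192,100/23,184.2) = 3187.2 × ln(8.286) = 3187.2 × 2.1145 ≈ 6739 m/s.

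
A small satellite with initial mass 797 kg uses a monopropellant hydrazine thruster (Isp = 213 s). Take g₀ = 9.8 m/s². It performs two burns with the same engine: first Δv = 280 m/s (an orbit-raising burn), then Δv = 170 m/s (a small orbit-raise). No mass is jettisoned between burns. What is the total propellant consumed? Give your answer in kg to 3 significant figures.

v_e = Isp · g₀ = 213 × 9.8 = 2087.4 m/s.
After the first burn: m = 797 × exp(−280/2087.4) = 797 × 0.87447 = 696.953 kg.
After the second burn: m = 696.953 × exp(−170/2087.4) = 696.953 × 0.92179 = 642.444 kg.
Total propellant = m₀ − m_final = 797 − 642.444 = 154.556 kg.

total propellant consumed ≈ 155 kg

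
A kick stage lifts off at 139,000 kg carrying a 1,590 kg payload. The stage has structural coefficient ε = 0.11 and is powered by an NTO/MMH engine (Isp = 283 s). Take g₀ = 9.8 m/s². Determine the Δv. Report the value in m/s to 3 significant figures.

Stage wet mass = m₀ − payload = 139,000 − 1,590 = 137,410 kg.
Stage dry mass = ε × stage wet mass = 0.11 × 137,410 = 15,115.1 kg.
Burnout mass m_f = stage dry + payload = 15,115.1 + 1,590 = 16,705.1 kg.
v_e = Isp · g₀ = 283 × 9.8 = 2773.4 m/s.
Rocket equation: Δv = v_e · ln(139,000/16,705.1) = 2773.4 × ln(8.321) = 2773.4 × 2.1188 ≈ 5876 m/s.

Δv ≈ 5880 m/s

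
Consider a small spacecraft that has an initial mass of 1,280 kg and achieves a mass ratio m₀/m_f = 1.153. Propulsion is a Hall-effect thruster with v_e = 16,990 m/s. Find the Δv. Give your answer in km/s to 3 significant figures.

Δv = v_e · ln(1.153) = 16990.0 × 0.1424 ≈ 2418.8 m/s.

Δv ≈ 2.42 km/s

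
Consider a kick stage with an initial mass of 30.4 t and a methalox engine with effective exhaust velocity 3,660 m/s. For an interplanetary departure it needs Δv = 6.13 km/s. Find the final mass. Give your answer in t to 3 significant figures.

final mass ≈ 5.69 t

m₀/m_f = exp(Δv / v_e) = exp(6130 / 3660.0) = exp(1.6749) = 5.3381.
m_f = m₀ / 5.3381 = 30.4 / 5.3381 = 5.69491 t.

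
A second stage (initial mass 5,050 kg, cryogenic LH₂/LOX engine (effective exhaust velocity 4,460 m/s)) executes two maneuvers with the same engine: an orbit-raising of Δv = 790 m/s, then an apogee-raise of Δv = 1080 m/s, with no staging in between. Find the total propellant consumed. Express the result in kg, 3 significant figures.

total propellant consumed ≈ 1730 kg

After the first burn: m = 5050 × exp(−790/4460.0) = 5050 × 0.83767 = 4,230.23 kg.
After the second burn: m = 4,230.23 × exp(−1080/4460.0) = 4,230.23 × 0.78494 = 3,320.48 kg.
Total propellant = m₀ − m_final = 5050 − 3,320.48 = 1,729.52 kg.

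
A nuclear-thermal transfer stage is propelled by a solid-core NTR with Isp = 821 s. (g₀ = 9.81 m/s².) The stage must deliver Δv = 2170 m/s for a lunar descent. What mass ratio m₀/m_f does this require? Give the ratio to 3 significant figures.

v_e = Isp · g₀ = 821 × 9.81 = 8054.0 m/s.
From the ideal rocket equation, m₀/m_f = exp(Δv / v_e) = exp(2170 / 8054.0) = exp(0.2694) = 1.3092.

mass ratio ≈ 1.31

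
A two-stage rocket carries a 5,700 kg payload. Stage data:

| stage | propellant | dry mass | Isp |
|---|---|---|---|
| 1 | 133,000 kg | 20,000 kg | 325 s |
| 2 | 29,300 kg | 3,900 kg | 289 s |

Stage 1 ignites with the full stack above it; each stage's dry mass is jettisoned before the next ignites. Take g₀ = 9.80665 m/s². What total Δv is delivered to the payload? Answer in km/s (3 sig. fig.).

Ignition mass of stage 1 = 133,000+20,000 + 29,300+3,900 + 5,700 = 191,900 kg.
Stage 1: m₀ = 191,900 kg, m_f = 191,900 − 133,000 = 58,900 kg; Δv = 325×9.80665×ln(3.258) = 3187.2×1.1811 ≈ 3764 m/s.
Stage 2: m₀ = 38,900 kg, m_f = 38,900 − 29,300 = 9,600 kg; Δv = 289×9.80665×ln(4.052) = 2834.1×1.3992 ≈ 3966 m/s.
Total Δv = 3764 + 3966 = 7730 m/s.

Δv ≈ 7.73 km/s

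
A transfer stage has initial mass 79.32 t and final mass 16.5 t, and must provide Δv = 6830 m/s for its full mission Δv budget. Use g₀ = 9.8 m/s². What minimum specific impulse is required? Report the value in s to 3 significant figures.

ln(m₀/m_f) = ln(79320/16500) = ln(4.807) = 1.5701.
By the Tsiolkovsky rocket equation, v_e = Δv / ln(m₀/m_f) = 6830 / 1.5701 = 4350.0 m/s.
Isp = v_e / g₀ = 4350.0 / 9.8 = 443.9 s.

Isp ≈ 444 s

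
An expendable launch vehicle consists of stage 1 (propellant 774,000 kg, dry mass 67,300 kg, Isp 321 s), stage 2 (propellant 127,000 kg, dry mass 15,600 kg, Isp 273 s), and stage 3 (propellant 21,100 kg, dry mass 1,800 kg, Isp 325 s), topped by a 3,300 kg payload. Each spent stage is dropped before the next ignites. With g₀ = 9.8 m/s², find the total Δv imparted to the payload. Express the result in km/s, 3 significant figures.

Ignition mass of stage 1 = 774,000+67,300 + 127,000+15,600 + 21,100+1,800 + 3,300 = 1,010,100 kg.
Stage 1: m₀ = 1,010,100 kg, m_f = 1,010,100 − 774,000 = 236,100 kg; Δv = 321×9.8×ln(4.278) = 3145.8×1.4535 ≈ 4573 m/s.
Stage 2: m₀ = 168,800 kg, m_f = 168,800 − 127,000 = 41,800 kg; Δv = 273×9.8×ln(4.038) = 2675.4×1.3958 ≈ 3734 m/s.
Stage 3: m₀ = 26,200 kg, m_f = 26,200 − 21,100 = 5,100 kg; Δv = 325×9.8×ln(5.137) = 3185.0×1.6365 ≈ 5212 m/s.
Total Δv = 4573 + 3734 + 5212 = 13519 m/s.

Δv ≈ 13.5 km/s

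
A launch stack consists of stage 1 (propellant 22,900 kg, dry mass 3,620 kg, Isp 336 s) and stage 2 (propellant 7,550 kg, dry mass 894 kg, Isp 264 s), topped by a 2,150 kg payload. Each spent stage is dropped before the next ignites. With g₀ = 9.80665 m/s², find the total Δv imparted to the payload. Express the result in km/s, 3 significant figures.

Δv ≈ 6.39 km/s

Ignition mass of stage 1 = 22,900+3,620 + 7,550+894 + 2,150 = 37,114 kg.
Stage 1: m₀ = 37,114 kg, m_f = 37,114 − 22,900 = 14,214 kg; Δv = 336×9.80665×ln(2.611) = 3295.0×0.9598 ≈ 3162 m/s.
Stage 2: m₀ = 10,594 kg, m_f = 10,594 − 7,550 = 3,044 kg; Δv = 264×9.80665×ln(3.48) = 2589.0×1.2471 ≈ 3229 m/s.
Total Δv = 3162 + 3229 = 6391 m/s.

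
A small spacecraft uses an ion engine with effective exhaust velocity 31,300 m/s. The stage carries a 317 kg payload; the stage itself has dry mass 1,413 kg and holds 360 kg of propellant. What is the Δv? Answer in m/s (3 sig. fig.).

m₀ = payload + dry + propellant = 317 + 1,413 + 360 = 2,090 kg.
m_f = payload + dry = 317 + 1,413 = 1,730 kg.
Δv = v_e · ln(m₀/m_f) = 31300.0 × ln(1.208) = 31300.0 × 0.1890 ≈ 5917.0 m/s.

Δv ≈ 5920 m/s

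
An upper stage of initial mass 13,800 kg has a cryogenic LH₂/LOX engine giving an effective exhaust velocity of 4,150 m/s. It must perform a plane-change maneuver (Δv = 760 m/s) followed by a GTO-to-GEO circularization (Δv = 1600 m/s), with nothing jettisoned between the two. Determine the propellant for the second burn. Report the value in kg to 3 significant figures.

propellant for the second burn ≈ 3680 kg

After the first burn: m = 13800 × exp(−760/4150.0) = 13800 × 0.83266 = 11,490.7 kg.
After the second burn: m = 11,490.7 × exp(−1600/4150.0) = 11,490.7 × 0.68008 = 7,814.6 kg.
Second-burn propellant = 11,490.7 − 7,814.6 = 3,676.1 kg.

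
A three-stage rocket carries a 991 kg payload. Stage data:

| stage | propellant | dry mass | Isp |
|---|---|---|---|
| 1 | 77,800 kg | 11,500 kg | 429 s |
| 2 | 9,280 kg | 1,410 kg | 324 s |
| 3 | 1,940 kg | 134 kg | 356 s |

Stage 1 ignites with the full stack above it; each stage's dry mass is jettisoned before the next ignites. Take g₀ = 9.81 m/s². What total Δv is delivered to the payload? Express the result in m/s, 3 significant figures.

Δv ≈ 13000 m/s

Ignition mass of stage 1 = 77,800+11,500 + 9,280+1,410 + 1,940+134 + 991 = 103,055 kg.
Stage 1: m₀ = 103,055 kg, m_f = 103,055 − 77,800 = 25,255 kg; Δv = 429×9.81×ln(4.081) = 4208.5×1.4062 ≈ 5918 m/s.
Stage 2: m₀ = 13,755 kg, m_f = 13,755 − 9,280 = 4,475 kg; Δv = 324×9.81×ln(3.074) = 3178.4×1.1229 ≈ 3569 m/s.
Stage 3: m₀ = 3,065 kg, m_f = 3,065 − 1,940 = 1,125 kg; Δv = 356×9.81×ln(2.724) = 3492.4×1.0023 ≈ 3500 m/s.
Total Δv = 5918 + 3569 + 3500 = 12987 m/s.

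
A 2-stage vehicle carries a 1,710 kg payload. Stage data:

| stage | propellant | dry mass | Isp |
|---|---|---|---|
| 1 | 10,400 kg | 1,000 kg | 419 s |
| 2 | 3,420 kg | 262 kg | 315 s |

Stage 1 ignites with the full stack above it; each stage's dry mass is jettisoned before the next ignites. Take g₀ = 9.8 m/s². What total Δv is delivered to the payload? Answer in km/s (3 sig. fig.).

Ignition mass of stage 1 = 10,400+1,000 + 3,420+262 + 1,710 = 16,792 kg.
Stage 1: m₀ = 16,792 kg, m_f = 16,792 − 10,400 = 6,392 kg; Δv = 419×9.8×ln(2.627) = 4106.2×0.9659 ≈ 3966 m/s.
Stage 2: m₀ = 5,392 kg, m_f = 5,392 − 3,420 = 1,972 kg; Δv = 315×9.8×ln(2.734) = 3087.0×1.0059 ≈ 3105 m/s.
Total Δv = 3966 + 3105 = 7071 m/s.

Δv ≈ 7.07 km/s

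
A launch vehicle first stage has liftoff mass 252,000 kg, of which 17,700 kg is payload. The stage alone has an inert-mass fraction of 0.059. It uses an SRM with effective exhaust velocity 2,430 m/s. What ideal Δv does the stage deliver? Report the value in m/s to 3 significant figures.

Δv ≈ 5050 m/s

Stage wet mass = m₀ − payload = 252,000 − 17,700 = 234,300 kg.
Stage dry mass = ε × stage wet mass = 0.059 × 234,300 = 13,823.7 kg.
Burnout mass m_f = stage dry + payload = 13,823.7 + 17,700 = 31,523.7 kg.
By the Tsiolkovsky rocket equation, Δv = v_e · ln(252,000/31,523.7) = 2430.0 × ln(7.994) = 2430.0 × 2.0787 ≈ 5051 m/s.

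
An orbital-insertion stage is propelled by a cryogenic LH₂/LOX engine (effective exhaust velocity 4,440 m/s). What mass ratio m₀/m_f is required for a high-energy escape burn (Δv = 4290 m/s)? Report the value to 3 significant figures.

m₀/m_f = exp(Δv / v_e) = exp(4290 / 4440.0) = exp(0.9662) = 2.6280.

mass ratio ≈ 2.63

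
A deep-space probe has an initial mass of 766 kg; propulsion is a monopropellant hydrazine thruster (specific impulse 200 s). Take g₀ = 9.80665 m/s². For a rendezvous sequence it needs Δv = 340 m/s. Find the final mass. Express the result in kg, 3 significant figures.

final mass ≈ 644 kg

v_e = Isp · g₀ = 200 × 9.80665 = 1961.3 m/s.
m₀/m_f = exp(Δv / v_e) = exp(340 / 1961.3) = exp(0.1734) = 1.1893.
m_f = m₀ / 1.1893 = 766 / 1.1893 = 644.076 kg.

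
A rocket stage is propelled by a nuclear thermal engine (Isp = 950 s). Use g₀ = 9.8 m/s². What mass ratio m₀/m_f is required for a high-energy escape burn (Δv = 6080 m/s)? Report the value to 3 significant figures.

mass ratio ≈ 1.92

v_e = Isp · g₀ = 950 × 9.8 = 9310.0 m/s.
From the ideal rocket equation, m₀/m_f = exp(Δv / v_e) = exp(6080 / 9310.0) = exp(0.6531) = 1.9214.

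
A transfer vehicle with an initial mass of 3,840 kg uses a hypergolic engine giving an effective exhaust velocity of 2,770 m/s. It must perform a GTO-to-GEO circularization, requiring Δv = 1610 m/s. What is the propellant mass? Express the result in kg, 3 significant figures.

propellant mass ≈ 1690 kg

m₀/m_f = exp(Δv / v_e) = exp(1610 / 2770.0) = exp(0.5812) = 1.7882.
m_f = 3,840 / 1.7882 = 2,147.41 kg, so propellant = m₀ − m_f = 3,840 − 2,147.41 = 1,692.59 kg.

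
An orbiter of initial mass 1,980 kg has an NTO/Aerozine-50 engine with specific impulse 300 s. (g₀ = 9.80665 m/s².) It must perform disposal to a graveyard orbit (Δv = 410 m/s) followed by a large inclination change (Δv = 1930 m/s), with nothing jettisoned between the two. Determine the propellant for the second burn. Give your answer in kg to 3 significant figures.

propellant for the second burn ≈ 829 kg

v_e = Isp · g₀ = 300 × 9.80665 = 2942.0 m/s.
After the first burn: m = 1980 × exp(−410/2942.0) = 1980 × 0.86991 = 1,722.42 kg.
After the second burn: m = 1,722.42 × exp(−1930/2942.0) = 1,722.42 × 0.51891 = 893.781 kg.
Second-burn propellant = 1,722.42 − 893.781 = 828.639 kg.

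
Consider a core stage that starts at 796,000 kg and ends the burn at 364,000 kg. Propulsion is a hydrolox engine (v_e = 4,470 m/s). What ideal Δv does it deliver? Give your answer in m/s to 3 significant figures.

Δv ≈ 3500 m/s

Δv = v_e · ln(m₀/m_f) = 4470.0 × ln(2.187) = 4470.0 × 0.7824 ≈ 3497.5 m/s.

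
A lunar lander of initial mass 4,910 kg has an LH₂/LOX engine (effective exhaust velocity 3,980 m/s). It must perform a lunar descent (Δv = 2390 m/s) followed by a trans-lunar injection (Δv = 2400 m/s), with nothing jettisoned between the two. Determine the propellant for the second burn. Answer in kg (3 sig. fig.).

propellant for the second burn ≈ 1220 kg

After the first burn: m = 4910 × exp(−2390/3980.0) = 4910 × 0.54854 = 2,693.33 kg.
After the second burn: m = 2,693.33 × exp(−2400/3980.0) = 2,693.33 × 0.54716 = 1,473.68 kg.
Second-burn propellant = 2,693.33 − 1,473.68 = 1,219.65 kg.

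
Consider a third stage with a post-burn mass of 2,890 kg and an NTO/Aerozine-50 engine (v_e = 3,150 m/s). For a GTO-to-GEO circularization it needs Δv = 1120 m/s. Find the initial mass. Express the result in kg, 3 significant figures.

m₀/m_f = exp(Δv / v_e) = exp(1120 / 3150.0) = exp(0.3556) = 1.4270.
m₀ = m_f × 1.4270 = 2,890 × 1.4270 = 4,124.03 kg.

initial mass ≈ 4120 kg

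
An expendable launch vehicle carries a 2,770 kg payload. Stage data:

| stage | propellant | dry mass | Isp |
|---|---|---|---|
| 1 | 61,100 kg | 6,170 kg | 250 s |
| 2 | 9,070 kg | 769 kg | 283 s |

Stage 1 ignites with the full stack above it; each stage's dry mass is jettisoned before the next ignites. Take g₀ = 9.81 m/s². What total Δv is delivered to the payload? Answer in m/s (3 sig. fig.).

Δv ≈ 7080 m/s

Ignition mass of stage 1 = 61,100+6,170 + 9,070+769 + 2,770 = 79,879 kg.
Stage 1: m₀ = 79,879 kg, m_f = 79,879 − 61,100 = 18,779 kg; Δv = 250×9.81×ln(4.254) = 2452.5×1.4478 ≈ 3551 m/s.
Stage 2: m₀ = 12,609 kg, m_f = 12,609 − 9,070 = 3,539 kg; Δv = 283×9.81×ln(3.563) = 2776.2×1.2706 ≈ 3527 m/s.
Total Δv = 3551 + 3527 = 7078 m/s.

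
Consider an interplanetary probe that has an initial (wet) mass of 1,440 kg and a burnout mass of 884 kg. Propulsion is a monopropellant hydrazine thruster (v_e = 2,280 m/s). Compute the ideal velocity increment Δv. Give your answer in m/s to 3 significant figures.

Rocket equation: Δv = v_e · ln(m₀/m_f) = 2280.0 × ln(1.629) = 2280.0 × 0.4879 ≈ 1112.5 m/s.

Δv ≈ 1110 m/s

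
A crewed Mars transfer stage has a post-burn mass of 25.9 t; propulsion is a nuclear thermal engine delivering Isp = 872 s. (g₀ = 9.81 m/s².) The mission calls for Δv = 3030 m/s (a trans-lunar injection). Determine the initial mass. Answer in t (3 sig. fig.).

v_e = Isp · g₀ = 872 × 9.81 = 8554.3 m/s.
m₀/m_f = exp(Δv / v_e) = exp(3030 / 8554.3) = exp(0.3542) = 1.4251.
m₀ = m_f × 1.4251 = 25.9 × 1.4251 = 36.9101 t.

initial mass ≈ 36.9 t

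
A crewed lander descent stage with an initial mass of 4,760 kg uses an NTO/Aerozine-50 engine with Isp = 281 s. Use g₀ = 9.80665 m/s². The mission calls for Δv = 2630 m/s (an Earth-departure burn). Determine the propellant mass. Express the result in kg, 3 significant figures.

v_e = Isp · g₀ = 281 × 9.80665 = 2755.7 m/s.
m₀/m_f = exp(Δv / v_e) = exp(2630 / 2755.7) = exp(0.9544) = 2.5971.
m_f = 4,760 / 2.5971 = 1,832.81 kg, so propellant = m₀ − m_f = 4,760 − 1,832.81 = 2,927.19 kg.

propellant mass ≈ 2930 kg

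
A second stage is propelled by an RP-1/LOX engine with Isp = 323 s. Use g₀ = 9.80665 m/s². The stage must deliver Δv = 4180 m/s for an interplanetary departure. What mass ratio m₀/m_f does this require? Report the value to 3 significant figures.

mass ratio ≈ 3.74

v_e = Isp · g₀ = 323 × 9.80665 = 3167.5 m/s.
Rocket equation: m₀/m_f = exp(Δv / v_e) = exp(4180 / 3167.5) = exp(1.3196) = 3.7420.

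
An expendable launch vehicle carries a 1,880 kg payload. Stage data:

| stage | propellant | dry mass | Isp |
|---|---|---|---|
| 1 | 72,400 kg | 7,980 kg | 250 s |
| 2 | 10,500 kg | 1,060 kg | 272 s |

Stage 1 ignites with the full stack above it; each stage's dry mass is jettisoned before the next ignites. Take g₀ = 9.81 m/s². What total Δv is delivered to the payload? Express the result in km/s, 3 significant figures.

Δv ≈ 7.68 km/s

Ignition mass of stage 1 = 72,400+7,980 + 10,500+1,060 + 1,880 = 93,820 kg.
Stage 1: m₀ = 93,820 kg, m_f = 93,820 − 72,400 = 21,420 kg; Δv = 250×9.81×ln(4.38) = 2452.5×1.4771 ≈ 3622 m/s.
Stage 2: m₀ = 13,440 kg, m_f = 13,440 − 10,500 = 2,940 kg; Δv = 272×9.81×ln(4.571) = 2668.3×1.5198 ≈ 4055 m/s.
Total Δv = 3622 + 4055 = 7677 m/s.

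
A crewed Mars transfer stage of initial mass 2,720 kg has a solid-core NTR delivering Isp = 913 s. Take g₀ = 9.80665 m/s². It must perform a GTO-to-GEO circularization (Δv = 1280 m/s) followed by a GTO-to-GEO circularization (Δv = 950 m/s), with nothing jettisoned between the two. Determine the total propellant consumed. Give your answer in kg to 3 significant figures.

v_e = Isp · g₀ = 913 × 9.80665 = 8953.5 m/s.
After the first burn: m = 2720 × exp(−1280/8953.5) = 2720 × 0.86679 = 2,357.67 kg.
After the second burn: m = 2,357.67 × exp(−950/8953.5) = 2,357.67 × 0.89933 = 2,120.32 kg.
Total propellant = m₀ − m_final = 2720 − 2,120.32 = 599.68 kg.

total propellant consumed ≈ 600 kg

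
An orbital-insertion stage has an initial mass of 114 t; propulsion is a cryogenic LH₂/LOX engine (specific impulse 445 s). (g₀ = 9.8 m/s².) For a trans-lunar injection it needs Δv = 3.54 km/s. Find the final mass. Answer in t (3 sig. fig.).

final mass ≈ 50.6 t

v_e = Isp · g₀ = 445 × 9.8 = 4361.0 m/s.
From the ideal rocket equation, m₀/m_f = exp(Δv / v_e) = exp(3540 / 4361.0) = exp(0.8117) = 2.2518.
m_f = m₀ / 2.2518 = 114 / 2.2518 = 50.6262 t.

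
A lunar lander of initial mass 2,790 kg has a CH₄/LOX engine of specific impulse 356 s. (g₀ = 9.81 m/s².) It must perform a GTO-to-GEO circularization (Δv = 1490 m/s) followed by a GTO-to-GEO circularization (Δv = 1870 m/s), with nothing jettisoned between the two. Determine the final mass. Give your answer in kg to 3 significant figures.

v_e = Isp · g₀ = 356 × 9.81 = 3492.4 m/s.
After the first burn: m = 2790 × exp(−1490/3492.4) = 2790 × 0.65269 = 1,821.01 kg.
After the second burn: m = 1,821.01 × exp(−1870/3492.4) = 1,821.01 × 0.58540 = 1,066.02 kg.

final mass ≈ 1070 kg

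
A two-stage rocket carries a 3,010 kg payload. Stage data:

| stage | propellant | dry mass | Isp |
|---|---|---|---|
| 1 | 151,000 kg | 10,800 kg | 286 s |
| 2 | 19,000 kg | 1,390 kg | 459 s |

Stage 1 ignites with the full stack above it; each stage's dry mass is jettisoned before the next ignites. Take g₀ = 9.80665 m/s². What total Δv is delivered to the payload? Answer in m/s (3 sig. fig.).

Ignition mass of stage 1 = 151,000+10,800 + 19,000+1,390 + 3,010 = 185,200 kg.
Stage 1: m₀ = 185,200 kg, m_f = 185,200 − 151,000 = 34,200 kg; Δv = 286×9.80665×ln(5.415) = 2804.7×1.6892 ≈ 4738 m/s.
Stage 2: m₀ = 23,400 kg, m_f = 23,400 − 19,000 = 4,400 kg; Δv = 459×9.80665×ln(5.318) = 4501.3×1.6711 ≈ 7522 m/s.
Total Δv = 4738 + 7522 = 12260 m/s.

Δv ≈ 12300 m/s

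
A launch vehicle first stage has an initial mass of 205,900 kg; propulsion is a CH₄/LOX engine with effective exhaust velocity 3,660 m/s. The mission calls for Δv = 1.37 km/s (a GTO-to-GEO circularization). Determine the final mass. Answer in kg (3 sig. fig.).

By the Tsiolkovsky rocket equation, m₀/m_f = exp(Δv / v_e) = exp(1370 / 3660.0) = exp(0.3743) = 1.4540.
m_f = m₀ / 1.4540 = 205,900 / 1.4540 = 141,609 kg.

final mass ≈ 142000 kg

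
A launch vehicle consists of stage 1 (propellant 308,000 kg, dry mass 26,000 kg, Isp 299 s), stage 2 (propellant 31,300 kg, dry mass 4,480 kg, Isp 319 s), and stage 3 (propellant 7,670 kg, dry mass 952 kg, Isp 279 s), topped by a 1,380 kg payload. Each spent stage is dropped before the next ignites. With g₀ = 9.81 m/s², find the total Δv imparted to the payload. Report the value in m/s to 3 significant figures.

Ignition mass of stage 1 = 308,000+26,000 + 31,300+4,480 + 7,670+952 + 1,380 = 379,782 kg.
Stage 1: m₀ = 379,782 kg, m_f = 379,782 − 308,000 = 71,782 kg; Δv = 299×9.81×ln(5.291) = 2933.2×1.6660 ≈ 4887 m/s.
Stage 2: m₀ = 45,782 kg, m_f = 45,782 − 31,300 = 14,482 kg; Δv = 319×9.81×ln(3.161) = 3129.4×1.1510 ≈ 3602 m/s.
Stage 3: m₀ = 10,002 kg, m_f = 10,002 − 7,670 = 2,332 kg; Δv = 279×9.81×ln(4.289) = 2737.0×1.4561 ≈ 3985 m/s.
Total Δv = 4887 + 3602 + 3985 = 12474 m/s.

Δv ≈ 12500 m/s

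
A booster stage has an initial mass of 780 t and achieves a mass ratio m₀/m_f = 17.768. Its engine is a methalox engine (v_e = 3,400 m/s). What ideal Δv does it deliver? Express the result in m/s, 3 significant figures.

Δv ≈ 9780 m/s

Using Δv = v_e ln(m₀/m_f): Δv = v_e · ln(17.768) = 3400.0 × 2.8774 ≈ 9783.2 m/s.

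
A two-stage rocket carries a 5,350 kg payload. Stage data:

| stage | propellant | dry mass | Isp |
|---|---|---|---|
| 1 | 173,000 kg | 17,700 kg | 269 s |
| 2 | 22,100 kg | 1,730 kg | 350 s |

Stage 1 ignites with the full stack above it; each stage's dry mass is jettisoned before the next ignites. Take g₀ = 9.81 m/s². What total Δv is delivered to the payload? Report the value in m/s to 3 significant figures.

Ignition mass of stage 1 = 173,000+17,700 + 22,100+1,730 + 5,350 = 219,880 kg.
Stage 1: m₀ = 219,880 kg, m_f = 219,880 − 173,000 = 46,880 kg; Δv = 269×9.81×ln(4.69) = 2638.9×1.5455 ≈ 4078 m/s.
Stage 2: m₀ = 29,180 kg, m_f = 29,180 − 22,100 = 7,080 kg; Δv = 350×9.81×ln(4.121) = 3433.5×1.4162 ≈ 4863 m/s.
Total Δv = 4078 + 4863 = 8941 m/s.

Δv ≈ 8940 m/s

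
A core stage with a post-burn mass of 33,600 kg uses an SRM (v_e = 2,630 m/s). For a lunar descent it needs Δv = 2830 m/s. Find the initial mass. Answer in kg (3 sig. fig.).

initial mass ≈ 98600 kg

From the ideal rocket equation, m₀/m_f = exp(Δv / v_e) = exp(2830 / 2630.0) = exp(1.0760) = 2.9331.
m₀ = m_f × 2.9331 = 33,600 × 2.9331 = 98,552.2 kg.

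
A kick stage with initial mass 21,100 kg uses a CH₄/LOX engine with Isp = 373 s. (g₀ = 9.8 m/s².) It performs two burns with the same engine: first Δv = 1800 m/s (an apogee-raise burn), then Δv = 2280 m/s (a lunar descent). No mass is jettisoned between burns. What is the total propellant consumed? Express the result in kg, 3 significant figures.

total propellant consumed ≈ 14200 kg

v_e = Isp · g₀ = 373 × 9.8 = 3655.4 m/s.
After the first burn: m = 21100 × exp(−1800/3655.4) = 21100 × 0.61114 = 12,895.1 kg.
After the second burn: m = 12,895.1 × exp(−2280/3655.4) = 12,895.1 × 0.53594 = 6,911 kg.
Total propellant = m₀ − m_final = 21100 − 6,911 = 14,189 kg.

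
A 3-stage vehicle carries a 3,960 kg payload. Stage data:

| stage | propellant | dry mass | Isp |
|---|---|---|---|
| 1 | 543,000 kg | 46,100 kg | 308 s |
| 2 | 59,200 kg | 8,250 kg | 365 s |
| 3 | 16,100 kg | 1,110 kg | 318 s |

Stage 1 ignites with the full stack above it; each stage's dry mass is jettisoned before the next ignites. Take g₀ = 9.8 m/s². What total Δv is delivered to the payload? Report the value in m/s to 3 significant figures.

Δv ≈ 13300 m/s

Ignition mass of stage 1 = 543,000+46,100 + 59,200+8,250 + 16,100+1,110 + 3,960 = 677,720 kg.
Stage 1: m₀ = 677,720 kg, m_f = 677,720 − 543,000 = 134,720 kg; Δv = 308×9.8×ln(5.031) = 3018.4×1.6155 ≈ 4876 m/s.
Stage 2: m₀ = 88,620 kg, m_f = 88,620 − 59,200 = 29,420 kg; Δv = 365×9.8×ln(3.012) = 3577.0×1.1027 ≈ 3944 m/s.
Stage 3: m₀ = 21,170 kg, m_f = 21,170 − 16,100 = 5,070 kg; Δv = 318×9.8×ln(4.176) = 3116.4×1.4292 ≈ 4454 m/s.
Total Δv = 4876 + 3944 + 4454 = 13274 m/s.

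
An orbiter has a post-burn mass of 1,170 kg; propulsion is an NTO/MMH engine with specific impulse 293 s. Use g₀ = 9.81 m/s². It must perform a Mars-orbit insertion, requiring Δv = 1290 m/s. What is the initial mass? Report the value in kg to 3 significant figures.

v_e = Isp · g₀ = 293 × 9.81 = 2874.3 m/s.
By the Tsiolkovsky rocket equation, m₀/m_f = exp(Δv / v_e) = exp(1290 / 2874.3) = exp(0.4488) = 1.5664.
m₀ = m_f × 1.5664 = 1,170 × 1.5664 = 1,832.69 kg.

initial mass ≈ 1830 kg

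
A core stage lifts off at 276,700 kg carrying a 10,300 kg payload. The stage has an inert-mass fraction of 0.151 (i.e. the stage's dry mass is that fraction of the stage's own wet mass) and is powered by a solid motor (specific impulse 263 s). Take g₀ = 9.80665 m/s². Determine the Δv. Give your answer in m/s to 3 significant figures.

Stage wet mass = m₀ − payload = 276,700 − 10,300 = 266,400 kg.
Stage dry mass = ε × stage wet mass = 0.151 × 266,400 = 40,226.4 kg.
Burnout mass m_f = stage dry + payload = 40,226.4 + 10,300 = 50,526.4 kg.
v_e = Isp · g₀ = 263 × 9.80665 = 2579.1 m/s.
Δv = v_e · ln(276,700/50,526.4) = 2579.1 × ln(5.476) = 2579.1 × 1.7004 ≈ 4386 m/s.

Δv ≈ 4390 m/s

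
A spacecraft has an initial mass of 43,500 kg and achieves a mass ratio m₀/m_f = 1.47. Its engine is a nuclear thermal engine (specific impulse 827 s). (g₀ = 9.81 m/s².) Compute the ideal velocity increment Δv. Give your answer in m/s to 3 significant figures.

v_e = Isp · g₀ = 827 × 9.81 = 8112.9 m/s.
Using Δv = v_e ln(m₀/m_f): Δv = v_e · ln(1.47) = 8112.9 × 0.3853 ≈ 3125.6 m/s.

Δv ≈ 3130 m/s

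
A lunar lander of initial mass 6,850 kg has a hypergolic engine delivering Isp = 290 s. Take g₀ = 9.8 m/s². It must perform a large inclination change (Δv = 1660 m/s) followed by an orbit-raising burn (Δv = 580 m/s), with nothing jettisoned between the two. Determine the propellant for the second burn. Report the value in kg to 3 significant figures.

propellant for the second burn ≈ 705 kg

v_e = Isp · g₀ = 290 × 9.8 = 2842.0 m/s.
After the first burn: m = 6850 × exp(−1660/2842.0) = 6850 × 0.55761 = 3,819.63 kg.
After the second burn: m = 3,819.63 × exp(−580/2842.0) = 3,819.63 × 0.81540 = 3,114.53 kg.
Second-burn propellant = 3,819.63 − 3,114.53 = 705.1 kg.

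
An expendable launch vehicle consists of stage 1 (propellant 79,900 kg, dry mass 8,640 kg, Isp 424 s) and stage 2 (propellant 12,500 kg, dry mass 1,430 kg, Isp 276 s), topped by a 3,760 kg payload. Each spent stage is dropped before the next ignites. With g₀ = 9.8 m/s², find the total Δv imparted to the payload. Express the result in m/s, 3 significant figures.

Δv ≈ 9110 m/s

Ignition mass of stage 1 = 79,900+8,640 + 12,500+1,430 + 3,760 = 106,230 kg.
Stage 1: m₀ = 106,230 kg, m_f = 106,230 − 79,900 = 26,330 kg; Δv = 424×9.8×ln(4.035) = 4155.2×1.3949 ≈ 5796 m/s.
Stage 2: m₀ = 17,690 kg, m_f = 17,690 − 12,500 = 5,190 kg; Δv = 276×9.8×ln(3.408) = 2704.8×1.2263 ≈ 3317 m/s.
Total Δv = 5796 + 3317 = 9113 m/s.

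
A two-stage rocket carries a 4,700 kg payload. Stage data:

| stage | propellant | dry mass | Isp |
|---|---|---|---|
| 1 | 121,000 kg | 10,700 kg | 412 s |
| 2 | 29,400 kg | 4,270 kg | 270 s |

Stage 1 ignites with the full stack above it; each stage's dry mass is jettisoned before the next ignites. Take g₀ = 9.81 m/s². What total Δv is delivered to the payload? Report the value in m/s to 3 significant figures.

Δv ≈ 8870 m/s

Ignition mass of stage 1 = 121,000+10,700 + 29,400+4,270 + 4,700 = 170,070 kg.
Stage 1: m₀ = 170,070 kg, m_f = 170,070 − 121,000 = 49,070 kg; Δv = 412×9.81×ln(3.466) = 4041.7×1.2430 ≈ 5024 m/s.
Stage 2: m₀ = 38,370 kg, m_f = 38,370 − 29,400 = 8,970 kg; Δv = 270×9.81×ln(4.278) = 2648.7×1.4534 ≈ 3850 m/s.
Total Δv = 5024 + 3850 = 8874 m/s.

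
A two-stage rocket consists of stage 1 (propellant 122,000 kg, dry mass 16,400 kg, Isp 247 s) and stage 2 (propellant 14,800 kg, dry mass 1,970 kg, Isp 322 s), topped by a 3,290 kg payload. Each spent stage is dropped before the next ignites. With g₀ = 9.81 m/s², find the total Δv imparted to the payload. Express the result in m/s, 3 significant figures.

Ignition mass of stage 1 = 122,000+16,400 + 14,800+1,970 + 3,290 = 158,460 kg.
Stage 1: m₀ = 158,460 kg, m_f = 158,460 − 122,000 = 36,460 kg; Δv = 247×9.81×ln(4.346) = 2423.1×1.4693 ≈ 3560 m/s.
Stage 2: m₀ = 20,060 kg, m_f = 20,060 − 14,800 = 5,260 kg; Δv = 322×9.81×ln(3.814) = 3158.8×1.3386 ≈ 4228 m/s.
Total Δv = 3560 + 4228 = 7788 m/s.

Δv ≈ 7790 m/s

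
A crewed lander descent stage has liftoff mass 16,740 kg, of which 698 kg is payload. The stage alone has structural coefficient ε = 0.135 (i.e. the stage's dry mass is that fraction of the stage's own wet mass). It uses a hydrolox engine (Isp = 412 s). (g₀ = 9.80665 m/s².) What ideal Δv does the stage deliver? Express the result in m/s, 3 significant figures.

Stage wet mass = m₀ − payload = 16,740 − 698 = 16,042 kg.
Stage dry mass = ε × stage wet mass = 0.135 × 16,042 = 2,165.67 kg.
Burnout mass m_f = stage dry + payload = 2,165.67 + 698 = 2,863.67 kg.
v_e = Isp · g₀ = 412 × 9.80665 = 4040.3 m/s.
From the ideal rocket equation, Δv = v_e · ln(16,740/2,863.67) = 4040.3 × ln(5.846) = 4040.3 × 1.7657 ≈ 7134 m/s.

Δv ≈ 7130 m/s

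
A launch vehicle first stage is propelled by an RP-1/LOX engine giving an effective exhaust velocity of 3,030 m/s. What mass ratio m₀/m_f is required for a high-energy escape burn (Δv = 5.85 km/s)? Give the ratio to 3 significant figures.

mass ratio ≈ 6.89

m₀/m_f = exp(Δv / v_e) = exp(5850 / 3030.0) = exp(1.9307) = 6.8943.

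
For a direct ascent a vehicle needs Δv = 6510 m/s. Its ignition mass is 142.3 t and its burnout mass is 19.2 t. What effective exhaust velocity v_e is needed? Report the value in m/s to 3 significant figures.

v_e ≈ 3250 m/s

ln(m₀/m_f) = ln(142300/19200) = ln(7.411) = 2.0030.
From the ideal rocket equation, v_e = Δv / ln(m₀/m_f) = 6510 / 2.0030 = 3250.1 m/s.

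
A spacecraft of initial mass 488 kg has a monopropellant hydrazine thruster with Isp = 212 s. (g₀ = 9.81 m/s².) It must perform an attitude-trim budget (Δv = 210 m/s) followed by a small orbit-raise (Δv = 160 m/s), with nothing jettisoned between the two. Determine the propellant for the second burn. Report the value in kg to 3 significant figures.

propellant for the second burn ≈ 32.7 kg

v_e = Isp · g₀ = 212 × 9.81 = 2079.7 m/s.
After the first burn: m = 488 × exp(−210/2079.7) = 488 × 0.90396 = 441.132 kg.
After the second burn: m = 441.132 × exp(−160/2079.7) = 441.132 × 0.92595 = 408.466 kg.
Second-burn propellant = 441.132 − 408.466 = 32.666 kg.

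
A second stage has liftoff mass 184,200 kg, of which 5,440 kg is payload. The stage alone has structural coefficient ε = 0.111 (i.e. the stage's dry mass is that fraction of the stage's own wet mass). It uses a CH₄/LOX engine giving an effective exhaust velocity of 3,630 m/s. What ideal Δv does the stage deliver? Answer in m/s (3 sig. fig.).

Δv ≈ 7210 m/s

Stage wet mass = m₀ − payload = 184,200 − 5,440 = 178,760 kg.
Stage dry mass = ε × stage wet mass = 0.111 × 178,760 = 19,842.4 kg.
Burnout mass m_f = stage dry + payload = 19,842.4 + 5,440 = 25,282.4 kg.
By the Tsiolkovsky rocket equation, Δv = v_e · ln(184,200/25,282.4) = 3630.0 × ln(7.286) = 3630.0 × 1.9859 ≈ 7209 m/s.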